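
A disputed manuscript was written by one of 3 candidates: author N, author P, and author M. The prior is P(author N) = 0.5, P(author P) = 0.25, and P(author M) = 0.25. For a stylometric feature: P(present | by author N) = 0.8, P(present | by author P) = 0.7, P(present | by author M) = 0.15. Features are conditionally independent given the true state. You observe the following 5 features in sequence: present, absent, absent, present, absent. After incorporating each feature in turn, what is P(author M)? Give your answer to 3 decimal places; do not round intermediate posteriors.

0.371

After 'present': normaliser = 0.8·0.5000 + 0.7·0.2500 + 0.15·0.2500; P(author N) ≈ 0.6531, P(author P) ≈ 0.2857, P(author M) ≈ 0.0612
After 'absent': normaliser = 0.2·0.6531 + 0.3·0.2857 + 0.85·0.0612; P(author N) ≈ 0.4867, P(author P) ≈ 0.3194, P(author M) ≈ 0.1939
After 'absent': normaliser = 0.2·0.4867 + 0.3·0.3194 + 0.85·0.1939; P(author N) ≈ 0.2719, P(author P) ≈ 0.2677, P(author M) ≈ 0.4604
After 'present': normaliser = 0.8·0.2719 + 0.7·0.2677 + 0.15·0.4604; P(author N) ≈ 0.4590, P(author P) ≈ 0.3953, P(author M) ≈ 0.1457
After 'absent': normaliser = 0.2·0.4590 + 0.3·0.3953 + 0.85·0.1457; P(author N) ≈ 0.2746, P(author P) ≈ 0.3548, P(author M) ≈ 0.3706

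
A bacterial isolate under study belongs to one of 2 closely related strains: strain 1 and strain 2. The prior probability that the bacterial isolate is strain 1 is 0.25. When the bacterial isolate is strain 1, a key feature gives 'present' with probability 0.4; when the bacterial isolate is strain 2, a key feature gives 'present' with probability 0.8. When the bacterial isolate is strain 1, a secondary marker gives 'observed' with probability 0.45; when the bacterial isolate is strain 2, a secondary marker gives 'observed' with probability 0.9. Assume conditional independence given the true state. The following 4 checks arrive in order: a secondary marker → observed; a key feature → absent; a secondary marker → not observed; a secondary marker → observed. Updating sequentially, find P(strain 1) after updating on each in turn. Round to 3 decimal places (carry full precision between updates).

Each posterior becomes the prior for the next update.
After a secondary marker='observed': P(strain 1) = 0.45·0.2500 / (0.45·0.2500 + 0.9·0.7500) ≈ 0.1429
After a key feature='absent': P(strain 1) = 0.6·0.1429 / (0.6·0.1429 + 0.2·0.8571) ≈ 0.3333
After a secondary marker='not observed': P(strain 1) = 0.55·0.3333 / (0.55·0.3333 + 0.1·0.6667) ≈ 0.7333
After a secondary marker='observed': P(strain 1) = 0.45·0.7333 / (0.45·0.7333 + 0.9·0.2667) ≈ 0.5789

0.579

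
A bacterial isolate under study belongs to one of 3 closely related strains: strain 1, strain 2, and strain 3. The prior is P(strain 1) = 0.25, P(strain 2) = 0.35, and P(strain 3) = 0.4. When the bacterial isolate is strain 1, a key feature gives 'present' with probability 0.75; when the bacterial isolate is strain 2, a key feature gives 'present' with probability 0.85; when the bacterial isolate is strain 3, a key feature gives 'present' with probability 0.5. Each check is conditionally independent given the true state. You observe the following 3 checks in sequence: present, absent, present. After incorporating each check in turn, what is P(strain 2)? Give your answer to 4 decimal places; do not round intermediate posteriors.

0.3082

After 'present': normaliser = 0.75·0.2500 + 0.85·0.3500 + 0.5·0.4000; P(strain 1) ≈ 0.2737, P(strain 2) ≈ 0.4343, P(strain 3) ≈ 0.2920
After 'absent': normaliser = 0.25·0.2737 + 0.15·0.4343 + 0.5·0.2920; P(strain 1) ≈ 0.2448, P(strain 2) ≈ 0.2330, P(strain 3) ≈ 0.5222
After 'present': normaliser = 0.75·0.2448 + 0.85·0.2330 + 0.5·0.5222; P(strain 1) ≈ 0.2856, P(strain 2) ≈ 0.3082, P(strain 3) ≈ 0.4062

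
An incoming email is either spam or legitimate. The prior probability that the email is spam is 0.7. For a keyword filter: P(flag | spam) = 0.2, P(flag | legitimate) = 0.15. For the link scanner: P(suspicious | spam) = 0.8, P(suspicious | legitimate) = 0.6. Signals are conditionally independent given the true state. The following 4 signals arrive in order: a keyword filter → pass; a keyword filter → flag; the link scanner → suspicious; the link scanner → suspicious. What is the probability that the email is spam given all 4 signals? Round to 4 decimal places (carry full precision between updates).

0.8389

After a keyword filter='pass': P(spam) = 0.8·0.7000 / (0.8·0.7000 + 0.85·0.3000) ≈ 0.6871
After a keyword filter='flag': P(spam) = 0.2·0.6871 / (0.2·0.6871 + 0.15·0.3129) ≈ 0.7454
After the link scanner='suspicious': P(spam) = 0.8·0.7454 / (0.8·0.7454 + 0.6·0.2546) ≈ 0.7961
After the link scanner='suspicious': P(spam) = 0.8·0.7961 / (0.8·0.7961 + 0.6·0.2039) ≈ 0.8389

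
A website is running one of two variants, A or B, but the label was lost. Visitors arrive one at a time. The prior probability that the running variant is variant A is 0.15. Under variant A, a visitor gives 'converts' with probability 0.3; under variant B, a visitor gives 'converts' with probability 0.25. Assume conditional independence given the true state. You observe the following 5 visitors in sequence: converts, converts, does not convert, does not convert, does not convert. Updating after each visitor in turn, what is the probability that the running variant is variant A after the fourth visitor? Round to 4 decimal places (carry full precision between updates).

Apply Bayes' rule sequentially, carrying P(A) forward.
After 'converts': P(A) = 0.3·0.1500 / (0.3·0.1500 + 0.25·0.8500) ≈ 0.1748
After 'converts': P(A) = 0.3·0.1748 / (0.3·0.1748 + 0.25·0.8252) ≈ 0.2026
After 'does not convert': P(A) = 0.7·0.2026 / (0.7·0.2026 + 0.75·0.7974) ≈ 0.1917
After 'does not convert': P(A) = 0.7·0.1917 / (0.7·0.1917 + 0.75·0.8083) ≈ 0.1812

0.1812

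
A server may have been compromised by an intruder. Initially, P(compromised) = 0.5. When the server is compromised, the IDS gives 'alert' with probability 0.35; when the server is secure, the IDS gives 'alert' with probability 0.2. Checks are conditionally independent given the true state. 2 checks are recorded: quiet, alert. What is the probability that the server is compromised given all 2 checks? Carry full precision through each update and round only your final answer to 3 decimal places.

After 'quiet': P(compromised) = 0.65·0.5000 / (0.65·0.5000 + 0.8·0.5000) ≈ 0.4483
After 'alert': P(compromised) = 0.35·0.4483 / (0.35·0.4483 + 0.2·0.5517) ≈ 0.5871

0.587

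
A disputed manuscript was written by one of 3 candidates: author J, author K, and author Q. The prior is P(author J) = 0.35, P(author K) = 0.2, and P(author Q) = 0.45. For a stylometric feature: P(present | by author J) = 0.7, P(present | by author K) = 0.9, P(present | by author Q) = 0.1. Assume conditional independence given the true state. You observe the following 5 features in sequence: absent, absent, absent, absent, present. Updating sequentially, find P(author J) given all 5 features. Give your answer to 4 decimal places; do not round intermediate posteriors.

0.0629

After 'absent': normaliser = 0.3·0.3500 + 0.1·0.2000 + 0.9·0.4500; P(author J) ≈ 0.1981, P(author K) ≈ 0.0377, P(author Q) ≈ 0.7642
After 'absent': normaliser = 0.3·0.1981 + 0.1·0.0377 + 0.9·0.7642; P(author J) ≈ 0.0791, P(author K) ≈ 0.0050, P(author Q) ≈ 0.9158
After 'absent': normaliser = 0.3·0.0791 + 0.1·0.0050 + 0.9·0.9158; P(author J) ≈ 0.0280, P(author K) ≈ 0.0006, P(author Q) ≈ 0.9714
After 'absent': normaliser = 0.3·0.0280 + 0.1·0.0006 + 0.9·0.9714; P(author J) ≈ 0.0095, P(author K) ≈ 0.0001, P(author Q) ≈ 0.9904
After 'present': normaliser = 0.7·0.0095 + 0.9·0.0001 + 0.1·0.9904; P(author J) ≈ 0.0629, P(author K) ≈ 0.0006, P(author Q) ≈ 0.9365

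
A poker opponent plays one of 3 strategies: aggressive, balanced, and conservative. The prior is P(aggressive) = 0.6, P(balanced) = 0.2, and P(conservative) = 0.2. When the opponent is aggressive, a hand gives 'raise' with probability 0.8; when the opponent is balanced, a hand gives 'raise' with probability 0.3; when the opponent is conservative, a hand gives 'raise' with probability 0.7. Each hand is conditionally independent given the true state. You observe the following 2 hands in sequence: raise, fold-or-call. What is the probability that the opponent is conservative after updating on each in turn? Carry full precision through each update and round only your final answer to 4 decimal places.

After 'raise': normaliser = 0.8·0.6000 + 0.3·0.2000 + 0.7·0.2000; P(aggressive) ≈ 0.7059, P(balanced) ≈ 0.0882, P(conservative) ≈ 0.2059
After 'fold-or-call': normaliser = 0.2·0.7059 + 0.7·0.0882 + 0.3·0.2059; P(aggressive) ≈ 0.5333, P(balanced) ≈ 0.2333, P(conservative) ≈ 0.2333

0.2333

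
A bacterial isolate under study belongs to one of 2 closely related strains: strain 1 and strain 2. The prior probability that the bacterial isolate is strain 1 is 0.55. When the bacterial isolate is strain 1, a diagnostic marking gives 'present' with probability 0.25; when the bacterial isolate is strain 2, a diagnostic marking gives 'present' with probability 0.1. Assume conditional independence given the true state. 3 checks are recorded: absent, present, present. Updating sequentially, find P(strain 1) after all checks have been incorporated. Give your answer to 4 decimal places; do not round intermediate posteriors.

0.8642

After 'absent': P(strain 1) = 0.75·0.5500 / (0.75·0.5500 + 0.9·0.4500) ≈ 0.5046
After 'present': P(strain 1) = 0.25·0.5046 / (0.25·0.5046 + 0.1·0.4954) ≈ 0.7180
After 'present': P(strain 1) = 0.25·0.7180 / (0.25·0.7180 + 0.1·0.2820) ≈ 0.8642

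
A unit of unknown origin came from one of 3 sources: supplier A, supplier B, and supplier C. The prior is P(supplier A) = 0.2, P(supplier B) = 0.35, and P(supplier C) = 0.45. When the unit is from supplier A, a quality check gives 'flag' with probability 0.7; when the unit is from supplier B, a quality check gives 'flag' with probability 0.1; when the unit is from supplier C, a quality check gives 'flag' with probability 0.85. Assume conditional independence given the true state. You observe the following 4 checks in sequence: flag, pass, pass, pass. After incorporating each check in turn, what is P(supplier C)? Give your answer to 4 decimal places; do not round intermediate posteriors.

Apply Bayes' rule sequentially, carrying P(supplier C) forward.
After 'flag': normaliser = 0.7·0.2000 + 0.1·0.3500 + 0.85·0.4500; P(supplier A) ≈ 0.2511, P(supplier B) ≈ 0.0628, P(supplier C) ≈ 0.6861
After 'pass': normaliser = 0.3·0.2511 + 0.9·0.0628 + 0.15·0.6861; P(supplier A) ≈ 0.3209, P(supplier B) ≈ 0.2407, P(supplier C) ≈ 0.4384
After 'pass': normaliser = 0.3·0.3209 + 0.9·0.2407 + 0.15·0.4384; P(supplier A) ≈ 0.2543, P(supplier B) ≈ 0.5721, P(supplier C) ≈ 0.1737
After 'pass': normaliser = 0.3·0.2543 + 0.9·0.5721 + 0.15·0.1737; P(supplier A) ≈ 0.1236, P(supplier B) ≈ 0.8342, P(supplier C) ≈ 0.0422

0.0422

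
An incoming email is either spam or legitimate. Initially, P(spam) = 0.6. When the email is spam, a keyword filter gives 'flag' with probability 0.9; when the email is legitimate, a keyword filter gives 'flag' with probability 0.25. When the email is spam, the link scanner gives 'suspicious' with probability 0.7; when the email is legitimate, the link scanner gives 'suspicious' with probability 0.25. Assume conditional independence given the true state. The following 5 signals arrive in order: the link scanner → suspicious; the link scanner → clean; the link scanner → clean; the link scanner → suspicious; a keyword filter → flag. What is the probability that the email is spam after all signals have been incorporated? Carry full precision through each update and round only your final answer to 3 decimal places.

Each posterior becomes the prior for the next update.
After the link scanner='suspicious': P(spam) = 0.7·0.6000 / (0.7·0.6000 + 0.25·0.4000) ≈ 0.8077
After the link scanner='clean': P(spam) = 0.3·0.8077 / (0.3·0.8077 + 0.75·0.1923) ≈ 0.6269
After the link scanner='clean': P(spam) = 0.3·0.6269 / (0.3·0.6269 + 0.75·0.3731) ≈ 0.4019
After the link scanner='suspicious': P(spam) = 0.7·0.4019 / (0.7·0.4019 + 0.25·0.5981) ≈ 0.6530
After a keyword filter='flag': P(spam) = 0.9·0.6530 / (0.9·0.6530 + 0.25·0.3470) ≈ 0.8714

0.871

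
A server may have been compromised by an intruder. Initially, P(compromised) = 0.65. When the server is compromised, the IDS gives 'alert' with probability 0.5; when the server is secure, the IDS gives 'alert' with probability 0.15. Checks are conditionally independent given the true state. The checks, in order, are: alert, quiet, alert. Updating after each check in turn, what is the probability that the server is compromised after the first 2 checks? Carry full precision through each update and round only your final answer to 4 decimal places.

After 'alert': P(compromised) = 0.5·0.6500 / (0.5·0.6500 + 0.15·0.3500) ≈ 0.8609
After 'quiet': P(compromised) = 0.5·0.8609 / (0.5·0.8609 + 0.85·0.1391) ≈ 0.7846

0.7846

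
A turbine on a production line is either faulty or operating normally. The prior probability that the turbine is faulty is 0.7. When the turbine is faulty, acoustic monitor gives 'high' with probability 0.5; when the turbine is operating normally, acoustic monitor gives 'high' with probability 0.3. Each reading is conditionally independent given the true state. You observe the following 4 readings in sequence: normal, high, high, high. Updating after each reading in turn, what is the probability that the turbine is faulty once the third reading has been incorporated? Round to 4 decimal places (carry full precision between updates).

After 'normal': P(faulty) = 0.5·0.7000 / (0.5·0.7000 + 0.7·0.3000) ≈ 0.6250
After 'high': P(faulty) = 0.5·0.6250 / (0.5·0.6250 + 0.3·0.3750) ≈ 0.7353
After 'high': P(faulty) = 0.5·0.7353 / (0.5·0.7353 + 0.3·0.2647) ≈ 0.8224

0.8224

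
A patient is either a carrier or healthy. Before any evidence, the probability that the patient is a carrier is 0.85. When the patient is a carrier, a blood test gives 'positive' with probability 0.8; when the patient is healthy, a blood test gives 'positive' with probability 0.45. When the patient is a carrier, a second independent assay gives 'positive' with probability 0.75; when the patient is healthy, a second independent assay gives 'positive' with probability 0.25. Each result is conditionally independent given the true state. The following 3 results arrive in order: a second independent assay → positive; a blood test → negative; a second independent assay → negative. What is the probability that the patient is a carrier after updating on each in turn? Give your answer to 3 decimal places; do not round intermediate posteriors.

0.673

After a second independent assay='positive': P(carrier) = 0.75·0.8500 / (0.75·0.8500 + 0.25·0.1500) ≈ 0.9444
After a blood test='negative': P(carrier) = 0.2·0.9444 / (0.2·0.9444 + 0.55·0.0556) ≈ 0.8608
After a second independent assay='negative': P(carrier) = 0.25·0.8608 / (0.25·0.8608 + 0.75·0.1392) ≈ 0.6733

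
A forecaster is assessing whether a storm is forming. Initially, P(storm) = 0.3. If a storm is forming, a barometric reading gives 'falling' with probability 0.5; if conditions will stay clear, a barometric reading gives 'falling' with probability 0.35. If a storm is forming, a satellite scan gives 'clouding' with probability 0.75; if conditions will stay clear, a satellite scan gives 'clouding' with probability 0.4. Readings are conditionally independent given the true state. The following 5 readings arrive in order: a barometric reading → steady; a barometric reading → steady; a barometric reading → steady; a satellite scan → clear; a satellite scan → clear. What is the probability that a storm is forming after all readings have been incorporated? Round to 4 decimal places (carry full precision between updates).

0.0328

After a barometric reading='steady': P(storm) = 0.5·0.3000 / (0.5·0.3000 + 0.65·0.7000) ≈ 0.2479
After a barometric reading='steady': P(storm) = 0.5·0.2479 / (0.5·0.2479 + 0.65·0.7521) ≈ 0.2023
After a barometric reading='steady': P(storm) = 0.5·0.2023 / (0.5·0.2023 + 0.65·0.7977) ≈ 0.1632
After a satellite scan='clear': P(storm) = 0.25·0.1632 / (0.25·0.1632 + 0.6·0.8368) ≈ 0.0752
After a satellite scan='clear': P(storm) = 0.25·0.0752 / (0.25·0.0752 + 0.6·0.9248) ≈ 0.0328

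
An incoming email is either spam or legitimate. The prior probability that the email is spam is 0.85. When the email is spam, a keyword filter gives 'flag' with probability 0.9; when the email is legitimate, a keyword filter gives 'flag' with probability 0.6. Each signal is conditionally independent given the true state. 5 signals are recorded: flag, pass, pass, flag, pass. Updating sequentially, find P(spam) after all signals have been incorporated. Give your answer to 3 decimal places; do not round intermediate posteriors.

0.166

After 'flag': P(spam) = 0.9·0.8500 / (0.9·0.8500 + 0.6·0.1500) ≈ 0.8947
After 'pass': P(spam) = 0.1·0.8947 / (0.1·0.8947 + 0.4·0.1053) ≈ 0.6800
After 'pass': P(spam) = 0.1·0.6800 / (0.1·0.6800 + 0.4·0.3200) ≈ 0.3469
After 'flag': P(spam) = 0.9·0.3469 / (0.9·0.3469 + 0.6·0.6531) ≈ 0.4435
After 'pass': P(spam) = 0.1·0.4435 / (0.1·0.4435 + 0.4·0.5565) ≈ 0.1661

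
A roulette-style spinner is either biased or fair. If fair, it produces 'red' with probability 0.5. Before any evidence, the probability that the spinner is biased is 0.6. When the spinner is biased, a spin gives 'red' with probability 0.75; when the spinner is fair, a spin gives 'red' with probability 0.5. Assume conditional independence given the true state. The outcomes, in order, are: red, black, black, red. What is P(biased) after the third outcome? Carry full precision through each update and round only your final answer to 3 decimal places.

After 'red': P(biased) = 0.75·0.6000 / (0.75·0.6000 + 0.5·0.4000) ≈ 0.6923
After 'black': P(biased) = 0.25·0.6923 / (0.25·0.6923 + 0.5·0.3077) ≈ 0.5294
After 'black': P(biased) = 0.25·0.5294 / (0.25·0.5294 + 0.5·0.4706) ≈ 0.3600

0.360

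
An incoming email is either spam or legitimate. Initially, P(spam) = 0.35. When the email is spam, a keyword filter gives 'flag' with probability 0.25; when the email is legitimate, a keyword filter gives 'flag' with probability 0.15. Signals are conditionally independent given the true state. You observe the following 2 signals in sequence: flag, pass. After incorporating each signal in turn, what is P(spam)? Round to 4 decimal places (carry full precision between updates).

After 'flag': P(spam) = 0.25·0.3500 / (0.25·0.3500 + 0.15·0.6500) ≈ 0.4730
After 'pass': P(spam) = 0.75·0.4730 / (0.75·0.4730 + 0.85·0.5270) ≈ 0.4419

0.4419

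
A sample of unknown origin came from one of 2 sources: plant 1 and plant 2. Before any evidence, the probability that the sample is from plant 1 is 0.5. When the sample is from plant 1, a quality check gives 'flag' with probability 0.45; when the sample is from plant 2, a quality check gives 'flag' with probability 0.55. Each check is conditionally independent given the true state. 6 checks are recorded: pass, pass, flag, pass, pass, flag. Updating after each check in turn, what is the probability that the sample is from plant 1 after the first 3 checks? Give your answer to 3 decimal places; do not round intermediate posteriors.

0.550

Each posterior becomes the prior for the next update.
After 'pass': P(plant 1) = 0.55·0.5000 / (0.55·0.5000 + 0.45·0.5000) ≈ 0.5500
After 'pass': P(plant 1) = 0.55·0.5500 / (0.55·0.5500 + 0.45·0.4500) ≈ 0.5990
After 'flag': P(plant 1) = 0.45·0.5990 / (0.45·0.5990 + 0.55·0.4010) ≈ 0.5500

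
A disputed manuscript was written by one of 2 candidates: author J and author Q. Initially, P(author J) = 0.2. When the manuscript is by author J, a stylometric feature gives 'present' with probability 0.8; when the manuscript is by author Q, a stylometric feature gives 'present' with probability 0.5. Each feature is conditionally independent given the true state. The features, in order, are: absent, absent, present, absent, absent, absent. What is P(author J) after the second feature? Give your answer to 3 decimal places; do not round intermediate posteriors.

0.038

After 'absent': P(author J) = 0.2·0.2000 / (0.2·0.2000 + 0.5·0.8000) ≈ 0.0909
After 'absent': P(author J) = 0.2·0.0909 / (0.2·0.0909 + 0.5·0.9091) ≈ 0.0385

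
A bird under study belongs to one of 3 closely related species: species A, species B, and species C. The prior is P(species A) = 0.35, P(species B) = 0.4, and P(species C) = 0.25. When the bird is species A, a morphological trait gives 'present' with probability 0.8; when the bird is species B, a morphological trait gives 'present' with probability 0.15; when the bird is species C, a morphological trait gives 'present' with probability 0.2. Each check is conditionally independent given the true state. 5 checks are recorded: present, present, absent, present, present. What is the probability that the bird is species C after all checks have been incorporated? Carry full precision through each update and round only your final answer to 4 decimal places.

After 'present': normaliser = 0.8·0.3500 + 0.15·0.4000 + 0.2·0.2500; P(species A) ≈ 0.7179, P(species B) ≈ 0.1538, P(species C) ≈ 0.1282
After 'present': normaliser = 0.8·0.7179 + 0.15·0.1538 + 0.2·0.1282; P(species A) ≈ 0.9218, P(species B) ≈ 0.0370, P(species C) ≈ 0.0412
After 'absent': normaliser = 0.2·0.9218 + 0.85·0.0370 + 0.8·0.0412; P(species A) ≈ 0.7411, P(species B) ≈ 0.1266, P(species C) ≈ 0.1323
After 'present': normaliser = 0.8·0.7411 + 0.15·0.1266 + 0.2·0.1323; P(species A) ≈ 0.9288, P(species B) ≈ 0.0297, P(species C) ≈ 0.0415
After 'present': normaliser = 0.8·0.9288 + 0.15·0.0297 + 0.2·0.0415; P(species A) ≈ 0.9831, P(species B) ≈ 0.0059, P(species C) ≈ 0.0110

0.0110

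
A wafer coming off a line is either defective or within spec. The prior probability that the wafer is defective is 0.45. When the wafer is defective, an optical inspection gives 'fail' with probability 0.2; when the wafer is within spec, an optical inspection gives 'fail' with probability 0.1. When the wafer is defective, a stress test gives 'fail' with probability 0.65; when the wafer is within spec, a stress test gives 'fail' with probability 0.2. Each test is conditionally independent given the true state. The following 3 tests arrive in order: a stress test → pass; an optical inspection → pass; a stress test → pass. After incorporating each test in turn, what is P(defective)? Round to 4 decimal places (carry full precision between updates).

0.1222

After a stress test='pass': P(defective) = 0.35·0.4500 / (0.35·0.4500 + 0.8·0.5500) ≈ 0.2636
After an optical inspection='pass': P(defective) = 0.8·0.2636 / (0.8·0.2636 + 0.9·0.7364) ≈ 0.2414
After a stress test='pass': P(defective) = 0.35·0.2414 / (0.35·0.2414 + 0.8·0.7586) ≈ 0.1222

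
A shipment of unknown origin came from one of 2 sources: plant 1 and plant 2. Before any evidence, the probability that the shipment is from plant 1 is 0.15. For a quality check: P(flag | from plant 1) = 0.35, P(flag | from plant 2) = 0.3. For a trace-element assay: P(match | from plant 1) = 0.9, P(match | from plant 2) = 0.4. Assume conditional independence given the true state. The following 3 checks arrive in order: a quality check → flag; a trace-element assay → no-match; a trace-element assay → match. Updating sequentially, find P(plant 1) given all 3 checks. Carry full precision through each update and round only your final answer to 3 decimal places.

After a quality check='flag': P(plant 1) = 0.35·0.1500 / (0.35·0.1500 + 0.3·0.8500) ≈ 0.1707
After a trace-element assay='no-match': P(plant 1) = 0.1·0.1707 / (0.1·0.1707 + 0.6·0.8293) ≈ 0.0332
After a trace-element assay='match': P(plant 1) = 0.9·0.0332 / (0.9·0.0332 + 0.4·0.9668) ≈ 0.0717

0.072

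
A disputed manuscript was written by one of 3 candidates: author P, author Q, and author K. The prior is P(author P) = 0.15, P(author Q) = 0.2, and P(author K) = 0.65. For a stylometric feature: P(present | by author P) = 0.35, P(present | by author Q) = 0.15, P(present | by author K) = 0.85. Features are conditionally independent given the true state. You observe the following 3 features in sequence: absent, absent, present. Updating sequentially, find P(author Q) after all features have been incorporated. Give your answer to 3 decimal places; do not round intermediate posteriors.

After 'absent': normaliser = 0.65·0.1500 + 0.85·0.2000 + 0.15·0.6500; P(author P) ≈ 0.2671, P(author Q) ≈ 0.4658, P(author K) ≈ 0.2671
After 'absent': normaliser = 0.65·0.2671 + 0.85·0.4658 + 0.15·0.2671; P(author P) ≈ 0.2848, P(author Q) ≈ 0.6494, P(author K) ≈ 0.0657
After 'present': normaliser = 0.35·0.2848 + 0.15·0.6494 + 0.85·0.0657; P(author P) ≈ 0.3941, P(author Q) ≈ 0.3851, P(author K) ≈ 0.2209

0.385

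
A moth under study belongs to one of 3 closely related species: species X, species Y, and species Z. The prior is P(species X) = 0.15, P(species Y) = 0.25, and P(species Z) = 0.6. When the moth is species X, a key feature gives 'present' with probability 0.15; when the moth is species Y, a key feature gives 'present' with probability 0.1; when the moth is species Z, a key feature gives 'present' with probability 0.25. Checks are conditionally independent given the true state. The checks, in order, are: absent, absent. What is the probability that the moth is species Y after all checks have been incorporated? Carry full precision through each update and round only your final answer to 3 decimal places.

Each posterior becomes the prior for the next update.
After 'absent': normaliser = 0.85·0.1500 + 0.9·0.2500 + 0.75·0.6000; P(species X) ≈ 0.1589, P(species Y) ≈ 0.2804, P(species Z) ≈ 0.5607
After 'absent': normaliser = 0.85·0.1589 + 0.9·0.2804 + 0.75·0.5607; P(species X) ≈ 0.1671, P(species Y) ≈ 0.3123, P(species Z) ≈ 0.5205

0.312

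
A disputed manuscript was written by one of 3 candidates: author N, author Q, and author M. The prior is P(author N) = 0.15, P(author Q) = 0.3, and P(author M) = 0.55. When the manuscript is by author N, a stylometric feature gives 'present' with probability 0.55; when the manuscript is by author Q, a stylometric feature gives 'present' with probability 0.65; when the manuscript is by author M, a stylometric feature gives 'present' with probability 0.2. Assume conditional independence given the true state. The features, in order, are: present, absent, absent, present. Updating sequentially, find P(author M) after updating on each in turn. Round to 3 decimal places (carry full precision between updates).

After 'present': normaliser = 0.55·0.1500 + 0.65·0.3000 + 0.2·0.5500; P(author N) ≈ 0.2129, P(author Q) ≈ 0.5032, P(author M) ≈ 0.2839
After 'absent': normaliser = 0.45·0.2129 + 0.35·0.5032 + 0.8·0.2839; P(author N) ≈ 0.1920, P(author Q) ≈ 0.3529, P(author M) ≈ 0.4551
After 'absent': normaliser = 0.45·0.1920 + 0.35·0.3529 + 0.8·0.4551; P(author N) ≈ 0.1505, P(author Q) ≈ 0.2152, P(author M) ≈ 0.6343
After 'present': normaliser = 0.55·0.1505 + 0.65·0.2152 + 0.2·0.6343; P(author N) ≈ 0.2368, P(author Q) ≈ 0.4002, P(author M) ≈ 0.3629

0.363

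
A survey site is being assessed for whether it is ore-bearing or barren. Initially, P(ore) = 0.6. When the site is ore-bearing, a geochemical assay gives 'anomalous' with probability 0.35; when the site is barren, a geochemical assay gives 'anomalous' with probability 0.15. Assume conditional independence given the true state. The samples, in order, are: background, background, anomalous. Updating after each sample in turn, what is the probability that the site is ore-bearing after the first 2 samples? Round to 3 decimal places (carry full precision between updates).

After 'background': P(ore) = 0.65·0.6000 / (0.65·0.6000 + 0.85·0.4000) ≈ 0.5342
After 'background': P(ore) = 0.65·0.5342 / (0.65·0.5342 + 0.85·0.4658) ≈ 0.4673

0.467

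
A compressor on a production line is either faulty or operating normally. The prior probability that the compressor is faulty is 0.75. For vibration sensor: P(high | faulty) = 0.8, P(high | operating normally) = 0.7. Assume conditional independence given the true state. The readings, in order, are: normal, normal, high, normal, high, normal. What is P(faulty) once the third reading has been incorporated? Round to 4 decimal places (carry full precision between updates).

0.6038

Each posterior becomes the prior for the next update.
After 'normal': P(faulty) = 0.2·0.7500 / (0.2·0.7500 + 0.3·0.2500) ≈ 0.6667
After 'normal': P(faulty) = 0.2·0.6667 / (0.2·0.6667 + 0.3·0.3333) ≈ 0.5714
After 'high': P(faulty) = 0.8·0.5714 / (0.8·0.5714 + 0.7·0.4286) ≈ 0.6038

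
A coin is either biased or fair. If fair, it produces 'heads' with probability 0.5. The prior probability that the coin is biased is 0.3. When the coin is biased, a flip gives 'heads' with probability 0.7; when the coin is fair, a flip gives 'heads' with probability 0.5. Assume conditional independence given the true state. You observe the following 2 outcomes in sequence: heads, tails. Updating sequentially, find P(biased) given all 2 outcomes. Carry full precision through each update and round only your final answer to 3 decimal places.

After 'heads': P(biased) = 0.7·0.3000 / (0.7·0.3000 + 0.5·0.7000) ≈ 0.3750
After 'tails': P(biased) = 0.3·0.3750 / (0.3·0.3750 + 0.5·0.6250) ≈ 0.2647

0.265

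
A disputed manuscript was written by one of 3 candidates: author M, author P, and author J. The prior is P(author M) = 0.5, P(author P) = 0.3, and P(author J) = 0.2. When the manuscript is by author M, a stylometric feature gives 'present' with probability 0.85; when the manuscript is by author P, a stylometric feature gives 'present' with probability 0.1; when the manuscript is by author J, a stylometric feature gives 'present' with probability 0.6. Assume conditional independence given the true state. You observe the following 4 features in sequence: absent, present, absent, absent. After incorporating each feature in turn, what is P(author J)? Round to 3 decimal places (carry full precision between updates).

After 'absent': normaliser = 0.15·0.5000 + 0.9·0.3000 + 0.4·0.2000; P(author M) ≈ 0.1765, P(author P) ≈ 0.6353, P(author J) ≈ 0.1882
After 'present': normaliser = 0.85·0.1765 + 0.1·0.6353 + 0.6·0.1882; P(author M) ≈ 0.4595, P(author P) ≈ 0.1946, P(author J) ≈ 0.3459
After 'absent': normaliser = 0.15·0.4595 + 0.9·0.1946 + 0.4·0.3459; P(author M) ≈ 0.1802, P(author P) ≈ 0.4580, P(author J) ≈ 0.3618
After 'absent': normaliser = 0.15·0.1802 + 0.9·0.4580 + 0.4·0.3618; P(author M) ≈ 0.0463, P(author P) ≈ 0.7058, P(author J) ≈ 0.2479

0.248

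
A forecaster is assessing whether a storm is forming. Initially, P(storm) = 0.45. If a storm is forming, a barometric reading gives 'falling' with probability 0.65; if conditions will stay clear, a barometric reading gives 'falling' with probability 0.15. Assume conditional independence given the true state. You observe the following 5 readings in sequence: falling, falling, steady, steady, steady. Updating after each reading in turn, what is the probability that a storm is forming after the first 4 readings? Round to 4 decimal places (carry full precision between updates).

0.7226

Apply Bayes' rule sequentially, carrying P(storm) forward.
After 'falling': P(storm) = 0.65·0.4500 / (0.65·0.4500 + 0.15·0.5500) ≈ 0.7800
After 'falling': P(storm) = 0.65·0.7800 / (0.65·0.7800 + 0.15·0.2200) ≈ 0.9389
After 'steady': P(storm) = 0.35·0.9389 / (0.35·0.9389 + 0.85·0.0611) ≈ 0.8635
After 'steady': P(storm) = 0.35·0.8635 / (0.35·0.8635 + 0.85·0.1365) ≈ 0.7226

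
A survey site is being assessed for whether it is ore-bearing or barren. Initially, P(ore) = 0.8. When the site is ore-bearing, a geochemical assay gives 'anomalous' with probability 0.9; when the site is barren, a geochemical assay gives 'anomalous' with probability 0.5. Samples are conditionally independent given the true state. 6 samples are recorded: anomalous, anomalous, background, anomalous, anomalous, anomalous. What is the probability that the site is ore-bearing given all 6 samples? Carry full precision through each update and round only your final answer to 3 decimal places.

0.938

After 'anomalous': P(ore) = 0.9·0.8000 / (0.9·0.8000 + 0.5·0.2000) ≈ 0.8780
After 'anomalous': P(ore) = 0.9·0.8780 / (0.9·0.8780 + 0.5·0.1220) ≈ 0.9284
After 'background': P(ore) = 0.1·0.9284 / (0.1·0.9284 + 0.5·0.0716) ≈ 0.7216
After 'anomalous': P(ore) = 0.9·0.7216 / (0.9·0.7216 + 0.5·0.2784) ≈ 0.8235
After 'anomalous': P(ore) = 0.9·0.8235 / (0.9·0.8235 + 0.5·0.1765) ≈ 0.8936
After 'anomalous': P(ore) = 0.9·0.8936 / (0.9·0.8936 + 0.5·0.1064) ≈ 0.9380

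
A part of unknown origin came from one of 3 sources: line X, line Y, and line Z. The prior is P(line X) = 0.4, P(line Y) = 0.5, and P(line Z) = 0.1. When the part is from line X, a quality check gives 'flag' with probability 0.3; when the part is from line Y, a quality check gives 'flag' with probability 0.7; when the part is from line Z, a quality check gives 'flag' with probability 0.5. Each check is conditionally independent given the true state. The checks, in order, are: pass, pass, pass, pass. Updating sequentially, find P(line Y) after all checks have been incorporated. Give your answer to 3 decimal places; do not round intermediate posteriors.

0.038

Apply Bayes' rule sequentially, carrying P(line Y) forward.
After 'pass': normaliser = 0.7·0.4000 + 0.3·0.5000 + 0.5·0.1000; P(line X) ≈ 0.5833, P(line Y) ≈ 0.3125, P(line Z) ≈ 0.1042
After 'pass': normaliser = 0.7·0.5833 + 0.3·0.3125 + 0.5·0.1042; P(line X) ≈ 0.7368, P(line Y) ≈ 0.1692, P(line Z) ≈ 0.0940
After 'pass': normaliser = 0.7·0.7368 + 0.3·0.1692 + 0.5·0.0940; P(line X) ≈ 0.8407, P(line Y) ≈ 0.0827, P(line Z) ≈ 0.0766
After 'pass': normaliser = 0.7·0.8407 + 0.3·0.0827 + 0.5·0.0766; P(line X) ≈ 0.9031, P(line Y) ≈ 0.0381, P(line Z) ≈ 0.0588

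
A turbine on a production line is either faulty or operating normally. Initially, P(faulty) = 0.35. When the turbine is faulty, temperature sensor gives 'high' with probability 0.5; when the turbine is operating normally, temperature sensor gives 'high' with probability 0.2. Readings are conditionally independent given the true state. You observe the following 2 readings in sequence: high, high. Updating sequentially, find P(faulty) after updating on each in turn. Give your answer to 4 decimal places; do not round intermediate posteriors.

0.7709

Each posterior becomes the prior for the next update.
After 'high': P(faulty) = 0.5·0.3500 / (0.5·0.3500 + 0.2·0.6500) ≈ 0.5738
After 'high': P(faulty) = 0.5·0.5738 / (0.5·0.5738 + 0.2·0.4262) ≈ 0.7709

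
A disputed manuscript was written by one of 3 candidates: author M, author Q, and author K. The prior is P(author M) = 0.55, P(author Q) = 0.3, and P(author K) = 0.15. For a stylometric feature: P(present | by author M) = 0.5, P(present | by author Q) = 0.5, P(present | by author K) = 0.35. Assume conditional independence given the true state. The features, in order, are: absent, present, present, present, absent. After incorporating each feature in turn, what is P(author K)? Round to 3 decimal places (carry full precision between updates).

0.093

After 'absent': normaliser = 0.5·0.5500 + 0.5·0.3000 + 0.65·0.1500; P(author M) ≈ 0.5263, P(author Q) ≈ 0.2871, P(author K) ≈ 0.1866
After 'present': normaliser = 0.5·0.5263 + 0.5·0.2871 + 0.35·0.1866; P(author M) ≈ 0.5575, P(author Q) ≈ 0.3041, P(author K) ≈ 0.1384
After 'present': normaliser = 0.5·0.5575 + 0.5·0.3041 + 0.35·0.1384; P(author M) ≈ 0.5817, P(author Q) ≈ 0.3173, P(author K) ≈ 0.1011
After 'present': normaliser = 0.5·0.5817 + 0.5·0.3173 + 0.35·0.1011; P(author M) ≈ 0.5999, P(author Q) ≈ 0.3272, P(author K) ≈ 0.0729
After 'absent': normaliser = 0.5·0.5999 + 0.5·0.3272 + 0.65·0.0729; P(author M) ≈ 0.5870, P(author Q) ≈ 0.3202, P(author K) ≈ 0.0928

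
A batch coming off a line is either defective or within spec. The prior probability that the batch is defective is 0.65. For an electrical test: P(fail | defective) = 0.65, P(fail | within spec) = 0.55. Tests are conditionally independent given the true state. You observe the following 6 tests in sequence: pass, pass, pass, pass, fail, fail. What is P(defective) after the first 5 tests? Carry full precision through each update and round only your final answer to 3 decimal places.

Each posterior becomes the prior for the next update.
After 'pass': P(defective) = 0.35·0.6500 / (0.35·0.6500 + 0.45·0.3500) ≈ 0.5909
After 'pass': P(defective) = 0.35·0.5909 / (0.35·0.5909 + 0.45·0.4091) ≈ 0.5291
After 'pass': P(defective) = 0.35·0.5291 / (0.35·0.5291 + 0.45·0.4709) ≈ 0.4663
After 'pass': P(defective) = 0.35·0.4663 / (0.35·0.4663 + 0.45·0.5337) ≈ 0.4046
After 'fail': P(defective) = 0.65·0.4046 / (0.65·0.4046 + 0.55·0.5954) ≈ 0.4454

0.445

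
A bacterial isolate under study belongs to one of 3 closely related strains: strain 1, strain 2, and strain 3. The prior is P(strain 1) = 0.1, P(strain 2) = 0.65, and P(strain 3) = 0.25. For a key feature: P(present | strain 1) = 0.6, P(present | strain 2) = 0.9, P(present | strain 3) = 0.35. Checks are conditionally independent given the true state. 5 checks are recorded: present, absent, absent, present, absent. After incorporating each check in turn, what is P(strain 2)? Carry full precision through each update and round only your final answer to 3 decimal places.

0.047

After 'present': normaliser = 0.6·0.1000 + 0.9·0.6500 + 0.35·0.2500; P(strain 1) ≈ 0.0819, P(strain 2) ≈ 0.7986, P(strain 3) ≈ 0.1195
After 'absent': normaliser = 0.4·0.0819 + 0.1·0.7986 + 0.65·0.1195; P(strain 1) ≈ 0.1722, P(strain 2) ≈ 0.4197, P(strain 3) ≈ 0.4081
After 'absent': normaliser = 0.4·0.1722 + 0.1·0.4197 + 0.65·0.4081; P(strain 1) ≈ 0.1831, P(strain 2) ≈ 0.1116, P(strain 3) ≈ 0.7053
After 'present': normaliser = 0.6·0.1831 + 0.9·0.1116 + 0.35·0.7053; P(strain 1) ≈ 0.2404, P(strain 2) ≈ 0.2197, P(strain 3) ≈ 0.5399
After 'absent': normaliser = 0.4·0.2404 + 0.1·0.2197 + 0.65·0.5399; P(strain 1) ≈ 0.2050, P(strain 2) ≈ 0.0468, P(strain 3) ≈ 0.7482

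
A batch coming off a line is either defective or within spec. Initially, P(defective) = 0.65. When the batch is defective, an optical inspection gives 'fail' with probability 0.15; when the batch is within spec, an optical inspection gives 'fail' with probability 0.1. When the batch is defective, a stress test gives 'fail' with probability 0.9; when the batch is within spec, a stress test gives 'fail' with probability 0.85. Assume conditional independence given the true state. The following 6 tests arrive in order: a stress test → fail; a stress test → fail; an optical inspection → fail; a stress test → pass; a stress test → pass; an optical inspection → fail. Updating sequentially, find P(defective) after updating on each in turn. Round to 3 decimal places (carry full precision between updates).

After a stress test='fail': P(defective) = 0.9·0.6500 / (0.9·0.6500 + 0.85·0.3500) ≈ 0.6629
After a stress test='fail': P(defective) = 0.9·0.6629 / (0.9·0.6629 + 0.85·0.3371) ≈ 0.6755
After an optical inspection='fail': P(defective) = 0.15·0.6755 / (0.15·0.6755 + 0.1·0.3245) ≈ 0.7575
After a stress test='pass': P(defective) = 0.1·0.7575 / (0.1·0.7575 + 0.15·0.2425) ≈ 0.6755
After a stress test='pass': P(defective) = 0.1·0.6755 / (0.1·0.6755 + 0.15·0.3245) ≈ 0.5812
After an optical inspection='fail': P(defective) = 0.15·0.5812 / (0.15·0.5812 + 0.1·0.4188) ≈ 0.6755

0.676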